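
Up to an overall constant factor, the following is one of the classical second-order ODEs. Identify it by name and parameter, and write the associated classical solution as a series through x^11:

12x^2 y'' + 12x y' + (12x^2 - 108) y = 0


All three coefficients share the factor 12; dividing through by 12 gives  x^2 y'' + x y' + (x^2 - 9) y = 0.
This matches the Bessel equation x^2 y'' + x y' + (x^2 - nu^2) y = 0 with nu^2 = 9, so nu = 3; the solution bounded at x = 0 is J_3(x).
Frobenius at x = 0: indicial roots ±nu; for r = nu the recurrence k(k + 2nu) c_k = -c_{k-2} gives the standard series J_nu(x) = sum_{k>=0} (-1)^k / (k! (k+nu)!) (x/2)^(2k+nu). Evaluate the first 5 terms:
  k = 0: (-1)^0 / (0! * 3! * 2^3) x^3 = 1/(1*6*8) x^3 = (1/48) x^3
  k = 1: (-1)^1 / (1! * 4! * 2^5) x^5 = -1/(1*24*32) x^5 = (-1/768) x^5
  k = 2: (-1)^2 / (2! * 5! * 2^7) x^7 = 1/(2*120*128) x^7 = (1/30720) x^7
  k = 3: (-1)^3 / (3! * 6! * 2^9) x^9 = -1/(6*720*512) x^9 = (-1/2211840) x^9
  k = 4: (-1)^4 / (4! * 7! * 2^11) x^11 = 1/(24*5040*2048) x^11 = (1/247726080) x^11
Hence J_3(x) = x^11/247726080 - x^9/2211840 + x^7/30720 - x^5/768 + x^3/48 + ....

J_3(x); series = x^11/247726080 - x^9/2211840 + x^7/30720 - x^5/768 + x^3/48


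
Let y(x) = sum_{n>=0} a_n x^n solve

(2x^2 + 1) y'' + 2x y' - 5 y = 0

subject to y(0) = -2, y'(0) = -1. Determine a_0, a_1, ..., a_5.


Ansatz: y(x) = sum_{n>=0} a_n x^n, so y'(x) = sum_{n>=1} n a_n x^(n-1) and y''(x) = sum_{n>=2} n(n-1) a_n x^(n-2).
Substitute into P(x) y'' + Q(x) y' + R(x) y = 0 with P(x) = 2x^2 + 1, Q(x) = 2x, R(x) = -5, and match powers of x.
Initial conditions: a_0 = -2, a_1 = -1.
Setting the coefficient of each power of x to zero and solving order by order (substituting the coefficients already found):
  x^0: 2 a_2 - 5 a_0 = 0  ->  2 a_2 = 5 a_0 = -10  ->  a_2 = -5
  x^1: 6 a_3 - 3 a_1 = 0  ->  6 a_3 = 3 a_1 = -3  ->  a_3 = -1/2
  x^2: 12 a_4 + 3 a_2 = 0  ->  12 a_4 = -3 a_2 = 15  ->  a_4 = 5/4
  x^3: 20 a_5 + 13 a_3 = 0  ->  20 a_5 = -13 a_3 = 13/2  ->  a_5 = 13/40
Truncated series: y(x) = -2 - x - 5 x^2 - (1/2) x^3 + (5/4) x^4 + (13/40) x^5 + O(x^6).

a_0 = -2; a_1 = -1; a_2 = -5; a_3 = -1/2; a_4 = 5/4; a_5 = 13/40


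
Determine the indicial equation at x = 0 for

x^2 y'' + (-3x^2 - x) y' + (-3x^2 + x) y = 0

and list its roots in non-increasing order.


Divide by x^2 to reach normal form y'' + P_1(x) y' + P_2(x) y = 0 with P_1(x) = -3 - 1/x and P_2(x) = -3 + 1/x.
x = 0 is a singular point because the y'-coefficient -3 - 1/x has a pole at x = 0 and the y-coefficient -3 + 1/x has a pole at x = 0.
It is a regular singular point because x P_1(x) = p(x) = -3x - 1 and x^2 P_2(x) = q(x) = -3x^2 + x are polynomials, hence analytic at x = 0.
p(0) = -1,  q(0) = 0.
Indicial equation: r(r-1) + p(0) r + q(0) = 0, i.e. r^2 + (p(0) - 1) r + q(0) = 0, i.e. r^2 - 2 r = 0.
Discriminant: (-2)^2 - 4(0) = 4, so r = (2 ± 2)/2.
Solving: r_1 = 2, r_2 = 0.

indicial: r^2 - 2 r = 0; roots r_1 = 2, r_2 = 0


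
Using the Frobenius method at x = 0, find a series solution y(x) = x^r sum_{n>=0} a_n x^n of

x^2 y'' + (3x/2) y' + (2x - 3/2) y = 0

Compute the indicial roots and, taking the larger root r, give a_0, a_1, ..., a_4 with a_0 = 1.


Write in Frobenius form y'' + (p(x)/x) y' + (q(x)/x^2) y = 0:
  p(x) = 3/2,  q(x) = 2x - 3/2.
Indicial equation: r(r-1) + (3/2) r + (-3/2) = 0 -> roots r_1 = 1, r_2 = -3/2.
Take r = r_1 = 1. Let y(x) = x^r sum_{n>=0} a_n x^n with a_0 = 1.
Substitute y = x^r sum a_n x^n and match x^{r+n}. The recurrence is
  D(n) a_n + 2 a_{n-1} = 0,  where D(n) = (r+n)(r+n-1) + (3/2)(r+n) + (-3/2).
  a_n = -2 / D(n) * a_{n-1}.
Since the indicial polynomial factors as (r - r_1)(r - r_2), D(n) = (r_1 + n - r_1)(r_1 + n - r_2) = n(n + 5/2).
Evaluating step by step (a_0 = 1):
  n = 1: D(1) = 1(1 + 5/2) = 7/2; numerator = -2(1) = -2; a_1 = (-2)/(7/2) = -4/7
  n = 2: D(2) = 2(2 + 5/2) = 9; numerator = -2(-4/7) = 8/7; a_2 = (8/7)/(9) = 8/63
  n = 3: D(3) = 3(3 + 5/2) = 33/2; numerator = -2(8/63) = -16/63; a_3 = (-16/63)/(33/2) = -32/2079
  n = 4: D(4) = 4(4 + 5/2) = 26; numerator = -2(-32/2079) = 64/2079; a_4 = (64/2079)/(26) = 32/27027

r = 1; a_0 = 1; a_1 = -4/7; a_2 = 8/63; a_3 = -32/2079; a_4 = 32/27027


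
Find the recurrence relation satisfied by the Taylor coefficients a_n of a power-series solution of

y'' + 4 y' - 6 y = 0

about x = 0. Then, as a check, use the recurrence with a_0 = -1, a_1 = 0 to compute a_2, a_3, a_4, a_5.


Substitute y = sum_n a_n x^n.
y''(x) has coefficient (n+2)(n+1) a_{n+2} at x^n;
4 y'(x) has coefficient 4 (n+1) a_{n+1} at x^n;
-6 y(x) has coefficient -6 a_n at x^n.
Matching x^n: (n+2)(n+1) a_{n+2} + 4 (n+1) a_{n+1} - 6 a_n = 0.
Thus a_{n+2} = [-4 (n+1) a_{n+1} + 6 a_n] / ((n+1)(n+2)).

Check with a_0 = -1, a_1 = 0 (apply the recurrence for n = 0, 1, 2, 3): a_0 = -1, a_1 = 0, a_2 = -3, a_3 = 4, a_4 = -11/2, a_5 = 28/5.

a_(n+2) = [-4 (n+1) a_(n+1) + 6 a_n] / ((n+1)(n+2)); check: a_0 = -1, a_1 = 0, a_2 = -3, a_3 = 4, a_4 = -11/2, a_5 = 28/5


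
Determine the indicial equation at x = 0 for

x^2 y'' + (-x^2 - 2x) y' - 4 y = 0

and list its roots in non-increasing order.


Divide by x^2 to reach normal form y'' + P_1(x) y' + P_2(x) y = 0 with P_1(x) = -1 - 2/x and P_2(x) = -4/x^2.
x = 0 is a singular point because the y'-coefficient -1 - 2/x has a pole at x = 0 and the y-coefficient -4/x^2 has a pole at x = 0.
It is a regular singular point because x P_1(x) = p(x) = -x - 2 and x^2 P_2(x) = q(x) = -4 are polynomials, hence analytic at x = 0.
p(0) = -2,  q(0) = -4.
Indicial equation: r(r-1) + p(0) r + q(0) = 0, i.e. r^2 + (p(0) - 1) r + q(0) = 0, i.e. r^2 - 3 r - 4 = 0.
Discriminant: (-3)^2 - 4(-4) = 25, so r = (3 ± 5)/2.
Solving: r_1 = 4, r_2 = -1.

indicial: r^2 - 3 r - 4 = 0; roots r_1 = 4, r_2 = -1


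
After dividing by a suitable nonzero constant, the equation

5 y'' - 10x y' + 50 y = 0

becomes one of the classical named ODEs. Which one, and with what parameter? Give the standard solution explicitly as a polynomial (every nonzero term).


All three coefficients share the factor 5; dividing through by 5 gives  y'' - 2x y' + 10 y = 0.
This matches the Hermite equation y'' - 2x y' + 2n y = 0 with 2n = 10, so n = 5; the polynomial solution is H_5(x).
With y = sum_k a_k x^k, matching x^k gives (k+2)(k+1) a_{k+2} = 2(k - n) a_k = 2(k - 5) a_k. The right side vanishes at k = 5, so the series with the parity of 5 terminates at degree 5.
Standard normalization: leading coefficient of H_n is 2^n, so a_5 = 2^5 = 32. Work downward with a_k = (k+1)(k+2) a_{k+2} / (2(k - n)):
  a_3 = (4)(5)(32) / (2(3 - 5)) = 640/(-4) = -160
  a_1 = (2)(3)(-160) / (2(1 - 5)) = -960/(-8) = 120
Hence H_5(x) = 32 x^5 - 160 x^3 + 120 x.

H_5(x); series = 32 x^5 - 160 x^3 + 120 x


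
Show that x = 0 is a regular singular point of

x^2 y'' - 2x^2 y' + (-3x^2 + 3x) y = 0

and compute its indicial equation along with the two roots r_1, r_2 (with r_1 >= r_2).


Divide by x^2 to reach normal form y'' + P_1(x) y' + P_2(x) y = 0 with P_1(x) = -2 and P_2(x) = -3 + 3/x.
x = 0 is a singular point because the y-coefficient -3 + 3/x has a pole at x = 0.
It is a regular singular point because x P_1(x) = p(x) = -2x and x^2 P_2(x) = q(x) = -3x^2 + 3x are polynomials, hence analytic at x = 0.
p(0) = 0,  q(0) = 0.
Indicial equation: r(r-1) + p(0) r + q(0) = 0, i.e. r^2 + (p(0) - 1) r + q(0) = 0, i.e. r^2 - 1 r = 0.
Discriminant: (-1)^2 - 4(0) = 1, so r = (1 ± 1)/2.
Solving: r_1 = 1, r_2 = 0.

indicial: r^2 - 1 r = 0; roots r_1 = 1, r_2 = 0


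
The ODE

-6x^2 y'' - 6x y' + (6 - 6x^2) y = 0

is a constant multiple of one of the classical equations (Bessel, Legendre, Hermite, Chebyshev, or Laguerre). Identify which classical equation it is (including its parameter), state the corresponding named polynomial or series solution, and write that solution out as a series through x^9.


All three coefficients share the factor -6; dividing through by -6 gives  x^2 y'' + x y' + (x^2 - 1) y = 0.
This matches the Bessel equation x^2 y'' + x y' + (x^2 - nu^2) y = 0 with nu^2 = 1, so nu = 1; the solution bounded at x = 0 is J_1(x).
Frobenius at x = 0: indicial roots ±nu; for r = nu the recurrence k(k + 2nu) c_k = -c_{k-2} gives the standard series J_nu(x) = sum_{k>=0} (-1)^k / (k! (k+nu)!) (x/2)^(2k+nu). Evaluate the first 5 terms:
  k = 0: (-1)^0 / (0! * 1! * 2^1) x^1 = 1/(1*1*2) x^1 = (1/2) x^1
  k = 1: (-1)^1 / (1! * 2! * 2^3) x^3 = -1/(1*2*8) x^3 = (-1/16) x^3
  k = 2: (-1)^2 / (2! * 3! * 2^5) x^5 = 1/(2*6*32) x^5 = (1/384) x^5
  k = 3: (-1)^3 / (3! * 4! * 2^7) x^7 = -1/(6*24*128) x^7 = (-1/18432) x^7
  k = 4: (-1)^4 / (4! * 5! * 2^9) x^9 = 1/(24*120*512) x^9 = (1/1474560) x^9
Hence J_1(x) = x^9/1474560 - x^7/18432 + x^5/384 - x^3/16 + x/2 + ....

J_1(x); series = x^9/1474560 - x^7/18432 + x^5/384 - x^3/16 + x/2


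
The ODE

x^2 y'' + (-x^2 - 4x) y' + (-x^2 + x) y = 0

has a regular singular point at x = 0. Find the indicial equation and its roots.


Divide by x^2 to reach normal form y'' + P_1(x) y' + P_2(x) y = 0 with P_1(x) = -1 - 4/x and P_2(x) = -1 + 1/x.
x = 0 is a singular point because the y'-coefficient -1 - 4/x has a pole at x = 0 and the y-coefficient -1 + 1/x has a pole at x = 0.
It is a regular singular point because x P_1(x) = p(x) = -x - 4 and x^2 P_2(x) = q(x) = -x^2 + x are polynomials, hence analytic at x = 0.
p(0) = -4,  q(0) = 0.
Indicial equation: r(r-1) + p(0) r + q(0) = 0, i.e. r^2 + (p(0) - 1) r + q(0) = 0, i.e. r^2 - 5 r = 0.
Discriminant: (-5)^2 - 4(0) = 25, so r = (5 ± 5)/2.
Solving: r_1 = 5, r_2 = 0.

indicial: r^2 - 5 r = 0; roots r_1 = 5, r_2 = 0


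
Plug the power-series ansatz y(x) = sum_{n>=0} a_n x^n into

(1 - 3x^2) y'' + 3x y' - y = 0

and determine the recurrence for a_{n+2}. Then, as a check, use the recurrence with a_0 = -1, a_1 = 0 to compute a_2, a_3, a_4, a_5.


Substitute y = sum_n a_n x^n.
(1 - 3 x^2) y'' contributes (n+2)(n+1) a_{n+2} - 3 n(n-1) a_n at x^n.
3 x y'(x) contributes 3 n a_n at x^n.
-y(x) contributes -1 a_n at x^n.
Matching x^n: (n+2)(n+1) a_{n+2} + (-3 n(n-1) + 3 n - 1) a_n = 0.
Thus a_{n+2} = (3 n(n-1) - 3 n + 1) / ((n+1)(n+2)) * a_n.

Check with a_0 = -1, a_1 = 0 (apply the recurrence for n = 0, 1, 2, 3): a_0 = -1, a_1 = 0, a_2 = -1/2, a_3 = 0, a_4 = -1/24, a_5 = 0.

a_(n+2) = (3 n(n-1) - 3 n + 1) / ((n+1)(n+2)) * a_n; check: a_0 = -1, a_1 = 0, a_2 = -1/2, a_3 = 0, a_4 = -1/24, a_5 = 0


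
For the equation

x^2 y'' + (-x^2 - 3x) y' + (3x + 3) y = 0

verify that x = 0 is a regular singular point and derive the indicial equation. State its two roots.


Divide by x^2 to reach normal form y'' + P_1(x) y' + P_2(x) y = 0 with P_1(x) = -1 - 3/x and P_2(x) = 3/x + 3/x^2.
x = 0 is a singular point because the y'-coefficient -1 - 3/x has a pole at x = 0 and the y-coefficient 3/x + 3/x^2 has a pole at x = 0.
It is a regular singular point because x P_1(x) = p(x) = -x - 3 and x^2 P_2(x) = q(x) = 3x + 3 are polynomials, hence analytic at x = 0.
p(0) = -3,  q(0) = 3.
Indicial equation: r(r-1) + p(0) r + q(0) = 0, i.e. r^2 + (p(0) - 1) r + q(0) = 0, i.e. r^2 - 4 r + 3 = 0.
Discriminant: (-4)^2 - 4(3) = 4, so r = (4 ± 2)/2.
Solving: r_1 = 3, r_2 = 1.

indicial: r^2 - 4 r + 3 = 0; roots r_1 = 3, r_2 = 1


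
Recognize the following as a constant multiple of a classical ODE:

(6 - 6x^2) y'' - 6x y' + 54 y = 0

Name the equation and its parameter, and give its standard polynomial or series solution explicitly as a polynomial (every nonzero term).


All three coefficients share the factor 6; dividing through by 6 gives  (1 - x^2) y'' - x y' + 9 y = 0.
This matches the Chebyshev equation (1 - x^2) y'' - x y' + n^2 y = 0 (note the -x y' term, not -2x y') with n^2 = 9, so n = 3; the polynomial solution is T_3(x).
With y = sum_k a_k x^k, matching x^k gives (k+2)(k+1) a_{k+2} = (k^2 - n^2) a_k = (k - 3)(k + 3) a_k. The right side vanishes at k = 3, so the series with the parity of 3 terminates at degree 3.
Standard normalization: leading coefficient of T_n is 2^(n-1), so a_3 = 2^2 = 4. Work downward with a_k = (k+1)(k+2) a_{k+2} / ((k - 3)(k + 3)):
  a_1 = (2)(3)(4) / ((1 - 3)(1 + 3)) = 24/(-8) = -3
Hence T_3(x) = 4 x^3 - 3 x.

T_3(x); series = 4 x^3 - 3 x


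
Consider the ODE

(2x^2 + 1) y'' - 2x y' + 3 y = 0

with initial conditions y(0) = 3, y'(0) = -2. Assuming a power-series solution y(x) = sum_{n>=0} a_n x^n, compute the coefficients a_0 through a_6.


Ansatz: y(x) = sum_{n>=0} a_n x^n, so y'(x) = sum_{n>=1} n a_n x^(n-1) and y''(x) = sum_{n>=2} n(n-1) a_n x^(n-2).
Substitute into P(x) y'' + Q(x) y' + R(x) y = 0 with P(x) = 2x^2 + 1, Q(x) = -2x, R(x) = 3, and match powers of x.
Initial conditions: a_0 = 3, a_1 = -2.
Setting the coefficient of each power of x to zero and solving order by order (substituting the coefficients already found):
  x^0: 2 a_2 + 3 a_0 = 0  ->  2 a_2 = -3 a_0 = -9  ->  a_2 = -9/2
  x^1: 6 a_3 + a_1 = 0  ->  6 a_3 = -a_1 = 2  ->  a_3 = 1/3
  x^2: 12 a_4 + 3 a_2 = 0  ->  12 a_4 = -3 a_2 = 27/2  ->  a_4 = 9/8
  x^3: 20 a_5 + 9 a_3 = 0  ->  20 a_5 = -9 a_3 = -3  ->  a_5 = -3/20
  x^4: 30 a_6 + 19 a_4 = 0  ->  30 a_6 = -19 a_4 = -171/8  ->  a_6 = -57/80
Truncated series: y(x) = 3 - 2 x - (9/2) x^2 + (1/3) x^3 + (9/8) x^4 - (3/20) x^5 - (57/80) x^6 + O(x^7).

a_0 = 3; a_1 = -2; a_2 = -9/2; a_3 = 1/3; a_4 = 9/8; a_5 = -3/20; a_6 = -57/80


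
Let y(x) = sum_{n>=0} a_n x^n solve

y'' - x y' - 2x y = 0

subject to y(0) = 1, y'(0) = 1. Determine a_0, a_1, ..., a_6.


Ansatz: y(x) = sum_{n>=0} a_n x^n, so y'(x) = sum_{n>=1} n a_n x^(n-1) and y''(x) = sum_{n>=2} n(n-1) a_n x^(n-2).
Substitute into P(x) y'' + Q(x) y' + R(x) y = 0 with P(x) = 1, Q(x) = -x, R(x) = -2x, and match powers of x.
Initial conditions: a_0 = 1, a_1 = 1.
Setting the coefficient of each power of x to zero and solving order by order (substituting the coefficients already found):
  x^0: 2 a_2 = 0  ->  a_2 = 0
  x^1: 6 a_3 - a_1 - 2 a_0 = 0  ->  6 a_3 = a_1 + 2 a_0 = 3  ->  a_3 = 1/2
  x^2: 12 a_4 - 2 a_2 - 2 a_1 = 0  ->  12 a_4 = 2 a_2 + 2 a_1 = 2  ->  a_4 = 1/6
  x^3: 20 a_5 - 3 a_3 - 2 a_2 = 0  ->  20 a_5 = 3 a_3 + 2 a_2 = 3/2  ->  a_5 = 3/40
  x^4: 30 a_6 - 4 a_4 - 2 a_3 = 0  ->  30 a_6 = 4 a_4 + 2 a_3 = 5/3  ->  a_6 = 1/18
Truncated series: y(x) = 1 + x + (1/2) x^3 + (1/6) x^4 + (3/40) x^5 + (1/18) x^6 + O(x^7).

a_0 = 1; a_1 = 1; a_2 = 0; a_3 = 1/2; a_4 = 1/6; a_5 = 3/40; a_6 = 1/18


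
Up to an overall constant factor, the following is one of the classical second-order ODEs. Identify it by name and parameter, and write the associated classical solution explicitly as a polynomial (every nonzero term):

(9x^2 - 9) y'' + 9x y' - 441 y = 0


All three coefficients share the factor -9; dividing through by -9 gives  (1 - x^2) y'' - x y' + 49 y = 0.
This matches the Chebyshev equation (1 - x^2) y'' - x y' + n^2 y = 0 (note the -x y' term, not -2x y') with n^2 = 49, so n = 7; the polynomial solution is T_7(x).
With y = sum_k a_k x^k, matching x^k gives (k+2)(k+1) a_{k+2} = (k^2 - n^2) a_k = (k - 7)(k + 7) a_k. The right side vanishes at k = 7, so the series with the parity of 7 terminates at degree 7.
Standard normalization: leading coefficient of T_n is 2^(n-1), so a_7 = 2^6 = 64. Work downward with a_k = (k+1)(k+2) a_{k+2} / ((k - 7)(k + 7)):
  a_5 = (6)(7)(64) / ((5 - 7)(5 + 7)) = 2688/(-24) = -112
  a_3 = (4)(5)(-112) / ((3 - 7)(3 + 7)) = -2240/(-40) = 56
  a_1 = (2)(3)(56) / ((1 - 7)(1 + 7)) = 336/(-48) = -7
Hence T_7(x) = 64 x^7 - 112 x^5 + 56 x^3 - 7 x.

T_7(x); series = 64 x^7 - 112 x^5 + 56 x^3 - 7 x


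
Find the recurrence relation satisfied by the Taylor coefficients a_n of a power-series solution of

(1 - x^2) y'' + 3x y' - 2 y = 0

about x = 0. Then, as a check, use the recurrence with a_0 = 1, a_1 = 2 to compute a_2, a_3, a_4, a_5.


Substitute y = sum_n a_n x^n.
(1 - 1 x^2) y'' contributes (n+2)(n+1) a_{n+2} - n(n-1) a_n at x^n.
3 x y'(x) contributes 3 n a_n at x^n.
-2 y(x) contributes -2 a_n at x^n.
Matching x^n: (n+2)(n+1) a_{n+2} + (-n(n-1) + 3 n - 2) a_n = 0.
Thus a_{n+2} = (n(n-1) - 3 n + 2) / ((n+1)(n+2)) * a_n.

Check with a_0 = 1, a_1 = 2 (apply the recurrence for n = 0, 1, 2, 3): a_0 = 1, a_1 = 2, a_2 = 1, a_3 = -1/3, a_4 = -1/6, a_5 = 1/60.

a_(n+2) = (n(n-1) - 3 n + 2) / ((n+1)(n+2)) * a_n; check: a_0 = 1, a_1 = 2, a_2 = 1, a_3 = -1/3, a_4 = -1/6, a_5 = 1/60


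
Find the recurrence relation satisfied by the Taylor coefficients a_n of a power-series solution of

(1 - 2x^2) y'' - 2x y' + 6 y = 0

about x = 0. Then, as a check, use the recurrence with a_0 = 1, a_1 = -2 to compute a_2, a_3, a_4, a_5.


Substitute y = sum_n a_n x^n.
(1 - 2 x^2) y'' contributes (n+2)(n+1) a_{n+2} - 2 n(n-1) a_n at x^n.
-2 x y'(x) contributes -2 n a_n at x^n.
6 y(x) contributes 6 a_n at x^n.
Matching x^n: (n+2)(n+1) a_{n+2} + (-2 n(n-1) - 2 n + 6) a_n = 0.
Thus a_{n+2} = (2 n(n-1) + 2 n - 6) / ((n+1)(n+2)) * a_n.

Check with a_0 = 1, a_1 = -2 (apply the recurrence for n = 0, 1, 2, 3): a_0 = 1, a_1 = -2, a_2 = -3, a_3 = 4/3, a_4 = -1/2, a_5 = 4/5.

a_(n+2) = (2 n(n-1) + 2 n - 6) / ((n+1)(n+2)) * a_n; check: a_0 = 1, a_1 = -2, a_2 = -3, a_3 = 4/3, a_4 = -1/2, a_5 = 4/5


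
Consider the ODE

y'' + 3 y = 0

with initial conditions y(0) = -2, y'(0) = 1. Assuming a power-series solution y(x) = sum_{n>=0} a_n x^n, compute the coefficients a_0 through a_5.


Ansatz: y(x) = sum_{n>=0} a_n x^n, so y'(x) = sum_{n>=1} n a_n x^(n-1) and y''(x) = sum_{n>=2} n(n-1) a_n x^(n-2).
Substitute into P(x) y'' + Q(x) y' + R(x) y = 0 with P(x) = 1, Q(x) = 0, R(x) = 3, and match powers of x.
Initial conditions: a_0 = -2, a_1 = 1.
Setting the coefficient of each power of x to zero and solving order by order (substituting the coefficients already found):
  x^0: 2 a_2 + 3 a_0 = 0  ->  2 a_2 = -3 a_0 = 6  ->  a_2 = 3
  x^1: 6 a_3 + 3 a_1 = 0  ->  6 a_3 = -3 a_1 = -3  ->  a_3 = -1/2
  x^2: 12 a_4 + 3 a_2 = 0  ->  12 a_4 = -3 a_2 = -9  ->  a_4 = -3/4
  x^3: 20 a_5 + 3 a_3 = 0  ->  20 a_5 = -3 a_3 = 3/2  ->  a_5 = 3/40
Truncated series: y(x) = -2 + x + 3 x^2 - (1/2) x^3 - (3/4) x^4 + (3/40) x^5 + O(x^6).

a_0 = -2; a_1 = 1; a_2 = 3; a_3 = -1/2; a_4 = -3/4; a_5 = 3/40


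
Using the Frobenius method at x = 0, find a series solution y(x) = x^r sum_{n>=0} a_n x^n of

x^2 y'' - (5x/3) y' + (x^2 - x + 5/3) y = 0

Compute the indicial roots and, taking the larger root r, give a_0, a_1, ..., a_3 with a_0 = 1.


Write in Frobenius form y'' + (p(x)/x) y' + (q(x)/x^2) y = 0:
  p(x) = -5/3,  q(x) = x^2 - x + 5/3.
Indicial equation: r(r-1) + (-5/3) r + (5/3) = 0 -> roots r_1 = 5/3, r_2 = 1.
Take r = r_1 = 5/3. Let y(x) = x^r sum_{n>=0} a_n x^n with a_0 = 1.
Substitute y = x^r sum a_n x^n and match x^{r+n}. The recurrence is
  D(n) a_n - 1 a_{n-1} + 1 a_{n-2} = 0,  where D(n) = (r+n)(r+n-1) + (-5/3)(r+n) + (5/3).
  a_n = [1 a_{n-1} - 1 a_{n-2}] / D(n).
Since the indicial polynomial factors as (r - r_1)(r - r_2), D(n) = (r_1 + n - r_1)(r_1 + n - r_2) = n(n + 2/3).
Evaluating step by step (a_0 = 1):
  n = 1: D(1) = 1(1 + 2/3) = 5/3; numerator = 1(1) = 1; a_1 = (1)/(5/3) = 3/5
  n = 2: D(2) = 2(2 + 2/3) = 16/3; numerator = 1(3/5) - 1(1) = -2/5; a_2 = (-2/5)/(16/3) = -3/40
  n = 3: D(3) = 3(3 + 2/3) = 11; numerator = 1(-3/40) - 1(3/5) = -27/40; a_3 = (-27/40)/(11) = -27/440

r = 5/3; a_0 = 1; a_1 = 3/5; a_2 = -3/40; a_3 = -27/440


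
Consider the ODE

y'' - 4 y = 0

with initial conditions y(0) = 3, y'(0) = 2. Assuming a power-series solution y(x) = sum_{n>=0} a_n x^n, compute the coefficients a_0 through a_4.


Ansatz: y(x) = sum_{n>=0} a_n x^n, so y'(x) = sum_{n>=1} n a_n x^(n-1) and y''(x) = sum_{n>=2} n(n-1) a_n x^(n-2).
Substitute into P(x) y'' + Q(x) y' + R(x) y = 0 with P(x) = 1, Q(x) = 0, R(x) = -4, and match powers of x.
Initial conditions: a_0 = 3, a_1 = 2.
Setting the coefficient of each power of x to zero and solving order by order (substituting the coefficients already found):
  x^0: 2 a_2 - 4 a_0 = 0  ->  2 a_2 = 4 a_0 = 12  ->  a_2 = 6
  x^1: 6 a_3 - 4 a_1 = 0  ->  6 a_3 = 4 a_1 = 8  ->  a_3 = 4/3
  x^2: 12 a_4 - 4 a_2 = 0  ->  12 a_4 = 4 a_2 = 24  ->  a_4 = 2
Truncated series: y(x) = 3 + 2 x + 6 x^2 + (4/3) x^3 + 2 x^4 + O(x^5).

a_0 = 3; a_1 = 2; a_2 = 6; a_3 = 4/3; a_4 = 2


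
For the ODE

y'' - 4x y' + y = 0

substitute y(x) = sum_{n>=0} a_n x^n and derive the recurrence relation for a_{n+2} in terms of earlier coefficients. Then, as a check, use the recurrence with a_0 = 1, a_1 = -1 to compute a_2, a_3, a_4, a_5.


Substitute y = sum_n a_n x^n.
y''(x) has coefficient (n+2)(n+1) a_{n+2} at x^n;
-4 x y'(x) has coefficient -4 n a_n at x^n (shift);
y(x) has coefficient 1 a_n at x^n.
Matching x^n: (n+2)(n+1) a_{n+2} + (-4n + 1) a_n = 0.
Thus a_{n+2} = (4n - 1) / ((n+1)(n+2)) * a_n.

Check with a_0 = 1, a_1 = -1 (apply the recurrence for n = 0, 1, 2, 3): a_0 = 1, a_1 = -1, a_2 = -1/2, a_3 = -1/2, a_4 = -7/24, a_5 = -11/40.

a_(n+2) = (4n - 1) / ((n+1)(n+2)) * a_n; check: a_0 = 1, a_1 = -1, a_2 = -1/2, a_3 = -1/2, a_4 = -7/24, a_5 = -11/40


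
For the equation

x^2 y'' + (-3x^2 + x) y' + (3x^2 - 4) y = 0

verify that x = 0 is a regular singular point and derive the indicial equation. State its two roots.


Divide by x^2 to reach normal form y'' + P_1(x) y' + P_2(x) y = 0 with P_1(x) = -3 + 1/x and P_2(x) = 3 - 4/x^2.
x = 0 is a singular point because the y'-coefficient -3 + 1/x has a pole at x = 0 and the y-coefficient 3 - 4/x^2 has a pole at x = 0.
It is a regular singular point because x P_1(x) = p(x) = 1 - 3x and x^2 P_2(x) = q(x) = 3x^2 - 4 are polynomials, hence analytic at x = 0.
p(0) = 1,  q(0) = -4.
Indicial equation: r(r-1) + p(0) r + q(0) = 0, i.e. r^2 + (p(0) - 1) r + q(0) = 0, i.e. r^2 - 4 = 0.
Discriminant: (0)^2 - 4(-4) = 16, so r = (0 ± 4)/2.
Solving: r_1 = 2, r_2 = -2.

indicial: r^2 - 4 = 0; roots r_1 = 2, r_2 = -2


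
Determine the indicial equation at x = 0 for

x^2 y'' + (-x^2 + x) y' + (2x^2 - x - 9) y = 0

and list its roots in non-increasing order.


Divide by x^2 to reach normal form y'' + P_1(x) y' + P_2(x) y = 0 with P_1(x) = -1 + 1/x and P_2(x) = 2 - 1/x - 9/x^2.
x = 0 is a singular point because the y'-coefficient -1 + 1/x has a pole at x = 0 and the y-coefficient 2 - 1/x - 9/x^2 has a pole at x = 0.
It is a regular singular point because x P_1(x) = p(x) = 1 - x and x^2 P_2(x) = q(x) = 2x^2 - x - 9 are polynomials, hence analytic at x = 0.
p(0) = 1,  q(0) = -9.
Indicial equation: r(r-1) + p(0) r + q(0) = 0, i.e. r^2 + (p(0) - 1) r + q(0) = 0, i.e. r^2 - 9 = 0.
Discriminant: (0)^2 - 4(-9) = 36, so r = (0 ± 6)/2.
Solving: r_1 = 3, r_2 = -3.

indicial: r^2 - 9 = 0; roots r_1 = 3, r_2 = -3


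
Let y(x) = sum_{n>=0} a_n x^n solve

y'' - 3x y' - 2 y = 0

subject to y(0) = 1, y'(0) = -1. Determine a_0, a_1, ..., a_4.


Ansatz: y(x) = sum_{n>=0} a_n x^n, so y'(x) = sum_{n>=1} n a_n x^(n-1) and y''(x) = sum_{n>=2} n(n-1) a_n x^(n-2).
Substitute into P(x) y'' + Q(x) y' + R(x) y = 0 with P(x) = 1, Q(x) = -3x, R(x) = -2, and match powers of x.
Initial conditions: a_0 = 1, a_1 = -1.
Setting the coefficient of each power of x to zero and solving order by order (substituting the coefficients already found):
  x^0: 2 a_2 - 2 a_0 = 0  ->  2 a_2 = 2 a_0 = 2  ->  a_2 = 1
  x^1: 6 a_3 - 5 a_1 = 0  ->  6 a_3 = 5 a_1 = -5  ->  a_3 = -5/6
  x^2: 12 a_4 - 8 a_2 = 0  ->  12 a_4 = 8 a_2 = 8  ->  a_4 = 2/3
Truncated series: y(x) = 1 - x + x^2 - (5/6) x^3 + (2/3) x^4 + O(x^5).

a_0 = 1; a_1 = -1; a_2 = 1; a_3 = -5/6; a_4 = 2/3


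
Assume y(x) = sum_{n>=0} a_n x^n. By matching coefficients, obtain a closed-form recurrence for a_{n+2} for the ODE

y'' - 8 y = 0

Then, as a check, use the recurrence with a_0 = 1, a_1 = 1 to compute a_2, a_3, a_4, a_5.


Substitute y = sum_n a_n x^n into y'' + (const) y = 0.
y''(x) = sum_{n>=0} (n+2)(n+1) a_{n+2} x^n.
The ODE becomes sum_n [(n+2)(n+1) a_{n+2} - 8 a_n] x^n = 0.
Setting each coefficient to zero gives the recurrence:
  (n+2)(n+1) a_{n+2} - 8 a_n = 0,
  a_{n+2} = 8 / ((n+1)(n+2)) a_n.

Check with a_0 = 1, a_1 = 1 (apply the recurrence for n = 0, 1, 2, 3): a_0 = 1, a_1 = 1, a_2 = 4, a_3 = 4/3, a_4 = 8/3, a_5 = 8/15.

a_{n+2} = 8/((n+1)(n+2)) * a_n; check: a_0 = 1, a_1 = 1, a_2 = 4, a_3 = 4/3, a_4 = 8/3, a_5 = 8/15


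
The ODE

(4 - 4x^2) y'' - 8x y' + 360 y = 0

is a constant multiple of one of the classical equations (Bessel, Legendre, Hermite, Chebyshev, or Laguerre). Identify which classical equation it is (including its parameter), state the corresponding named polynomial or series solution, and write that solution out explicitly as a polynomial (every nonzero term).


All three coefficients share the factor 4; dividing through by 4 gives  (1 - x^2) y'' - 2x y' + 90 y = 0.
This matches the Legendre equation (1 - x^2) y'' - 2x y' + n(n+1) y = 0 (note the -2x y' term) with n(n+1) = 90, so n = 9; the polynomial solution is P_9(x).
With y = sum_k a_k x^k, matching x^k gives (k+2)(k+1) a_{k+2} = [k(k+1) - n(n+1)] a_k = (k - 9)(k + 10) a_k. The right side vanishes at k = 9, so the series with the parity of 9 terminates at degree 9.
Standard normalization (P_n(1) = 1): leading coefficient (2n)!/(2^n (n!)^2) = 6402373705728000/(512*131681894400) = 12155/128, so a_9 = 12155/128. Work downward with a_k = (k+1)(k+2) a_{k+2} / ((k - 9)(k + 10)):
  a_7 = (8)(9)(12155/128) / ((7 - 9)(7 + 10)) = (109395/16)/(-34) = -6435/32
  a_5 = (6)(7)(-6435/32) / ((5 - 9)(5 + 10)) = (-135135/16)/(-60) = 9009/64
  a_3 = (4)(5)(9009/64) / ((3 - 9)(3 + 10)) = (45045/16)/(-78) = -1155/32
  a_1 = (2)(3)(-1155/32) / ((1 - 9)(1 + 10)) = (-3465/16)/(-88) = 315/128
Hence P_9(x) = 12155 x^9/128 - 6435 x^7/32 + 9009 x^5/64 - 1155 x^3/32 + 315 x/128.

P_9(x); series = 12155 x^9/128 - 6435 x^7/32 + 9009 x^5/64 - 1155 x^3/32 + 315 x/128


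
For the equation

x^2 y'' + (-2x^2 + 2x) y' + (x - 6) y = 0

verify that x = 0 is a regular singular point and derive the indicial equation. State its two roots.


Divide by x^2 to reach normal form y'' + P_1(x) y' + P_2(x) y = 0 with P_1(x) = -2 + 2/x and P_2(x) = 1/x - 6/x^2.
x = 0 is a singular point because the y'-coefficient -2 + 2/x has a pole at x = 0 and the y-coefficient 1/x - 6/x^2 has a pole at x = 0.
It is a regular singular point because x P_1(x) = p(x) = 2 - 2x and x^2 P_2(x) = q(x) = x - 6 are polynomials, hence analytic at x = 0.
p(0) = 2,  q(0) = -6.
Indicial equation: r(r-1) + p(0) r + q(0) = 0, i.e. r^2 + (p(0) - 1) r + q(0) = 0, i.e. r^2 + 1 r - 6 = 0.
Discriminant: (1)^2 - 4(-6) = 25, so r = (-1 ± 5)/2.
Solving: r_1 = 2, r_2 = -3.

indicial: r^2 + 1 r - 6 = 0; roots r_1 = 2, r_2 = -3


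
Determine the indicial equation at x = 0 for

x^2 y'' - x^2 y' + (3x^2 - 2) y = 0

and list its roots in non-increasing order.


Divide by x^2 to reach normal form y'' + P_1(x) y' + P_2(x) y = 0 with P_1(x) = -1 and P_2(x) = 3 - 2/x^2.
x = 0 is a singular point because the y-coefficient 3 - 2/x^2 has a pole at x = 0.
It is a regular singular point because x P_1(x) = p(x) = -x and x^2 P_2(x) = q(x) = 3x^2 - 2 are polynomials, hence analytic at x = 0.
p(0) = 0,  q(0) = -2.
Indicial equation: r(r-1) + p(0) r + q(0) = 0, i.e. r^2 + (p(0) - 1) r + q(0) = 0, i.e. r^2 - 1 r - 2 = 0.
Discriminant: (-1)^2 - 4(-2) = 9, so r = (1 ± 3)/2.
Solving: r_1 = 2, r_2 = -1.

indicial: r^2 - 1 r - 2 = 0; roots r_1 = 2, r_2 = -1


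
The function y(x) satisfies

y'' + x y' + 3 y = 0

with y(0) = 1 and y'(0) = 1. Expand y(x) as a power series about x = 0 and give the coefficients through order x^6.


Ansatz: y(x) = sum_{n>=0} a_n x^n, so y'(x) = sum_{n>=1} n a_n x^(n-1) and y''(x) = sum_{n>=2} n(n-1) a_n x^(n-2).
Substitute into P(x) y'' + Q(x) y' + R(x) y = 0 with P(x) = 1, Q(x) = x, R(x) = 3, and match powers of x.
Initial conditions: a_0 = 1, a_1 = 1.
Setting the coefficient of each power of x to zero and solving order by order (substituting the coefficients already found):
  x^0: 2 a_2 + 3 a_0 = 0  ->  2 a_2 = -3 a_0 = -3  ->  a_2 = -3/2
  x^1: 6 a_3 + 4 a_1 = 0  ->  6 a_3 = -4 a_1 = -4  ->  a_3 = -2/3
  x^2: 12 a_4 + 5 a_2 = 0  ->  12 a_4 = -5 a_2 = 15/2  ->  a_4 = 5/8
  x^3: 20 a_5 + 6 a_3 = 0  ->  20 a_5 = -6 a_3 = 4  ->  a_5 = 1/5
  x^4: 30 a_6 + 7 a_4 = 0  ->  30 a_6 = -7 a_4 = -35/8  ->  a_6 = -7/48
Truncated series: y(x) = 1 + x - (3/2) x^2 - (2/3) x^3 + (5/8) x^4 + (1/5) x^5 - (7/48) x^6 + O(x^7).

a_0 = 1; a_1 = 1; a_2 = -3/2; a_3 = -2/3; a_4 = 5/8; a_5 = 1/5; a_6 = -7/48


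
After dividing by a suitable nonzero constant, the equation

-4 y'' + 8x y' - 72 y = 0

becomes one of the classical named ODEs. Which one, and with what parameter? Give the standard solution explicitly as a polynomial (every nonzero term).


All three coefficients share the factor -4; dividing through by -4 gives  y'' - 2x y' + 18 y = 0.
This matches the Hermite equation y'' - 2x y' + 2n y = 0 with 2n = 18, so n = 9; the polynomial solution is H_9(x).
With y = sum_k a_k x^k, matching x^k gives (k+2)(k+1) a_{k+2} = 2(k - n) a_k = 2(k - 9) a_k. The right side vanishes at k = 9, so the series with the parity of 9 terminates at degree 9.
Standard normalization: leading coefficient of H_n is 2^n, so a_9 = 2^9 = 512. Work downward with a_k = (k+1)(k+2) a_{k+2} / (2(k - n)):
  a_7 = (8)(9)(512) / (2(7 - 9)) = 36864/(-4) = -9216
  a_5 = (6)(7)(-9216) / (2(5 - 9)) = -387072/(-8) = 48384
  a_3 = (4)(5)(48384) / (2(3 - 9)) = 967680/(-12) = -80640
  a_1 = (2)(3)(-80640) / (2(1 - 9)) = -483840/(-16) = 30240
Hence H_9(x) = 512 x^9 - 9216 x^7 + 48384 x^5 - 80640 x^3 + 30240 x.

H_9(x); series = 512 x^9 - 9216 x^7 + 48384 x^5 - 80640 x^3 + 30240 x


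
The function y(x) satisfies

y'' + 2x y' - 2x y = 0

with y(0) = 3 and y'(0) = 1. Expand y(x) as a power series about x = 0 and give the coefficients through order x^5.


Ansatz: y(x) = sum_{n>=0} a_n x^n, so y'(x) = sum_{n>=1} n a_n x^(n-1) and y''(x) = sum_{n>=2} n(n-1) a_n x^(n-2).
Substitute into P(x) y'' + Q(x) y' + R(x) y = 0 with P(x) = 1, Q(x) = 2x, R(x) = -2x, and match powers of x.
Initial conditions: a_0 = 3, a_1 = 1.
Setting the coefficient of each power of x to zero and solving order by order (substituting the coefficients already found):
  x^0: 2 a_2 = 0  ->  a_2 = 0
  x^1: 6 a_3 + 2 a_1 - 2 a_0 = 0  ->  6 a_3 = -2 a_1 + 2 a_0 = 4  ->  a_3 = 2/3
  x^2: 12 a_4 + 4 a_2 - 2 a_1 = 0  ->  12 a_4 = -4 a_2 + 2 a_1 = 2  ->  a_4 = 1/6
  x^3: 20 a_5 + 6 a_3 - 2 a_2 = 0  ->  20 a_5 = -6 a_3 + 2 a_2 = -4  ->  a_5 = -1/5
Truncated series: y(x) = 3 + x + (2/3) x^3 + (1/6) x^4 - (1/5) x^5 + O(x^6).

a_0 = 3; a_1 = 1; a_2 = 0; a_3 = 2/3; a_4 = 1/6; a_5 = -1/5


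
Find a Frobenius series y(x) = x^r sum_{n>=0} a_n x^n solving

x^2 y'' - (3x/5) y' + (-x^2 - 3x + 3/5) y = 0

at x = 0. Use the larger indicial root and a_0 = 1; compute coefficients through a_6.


Write in Frobenius form y'' + (p(x)/x) y' + (q(x)/x^2) y = 0:
  p(x) = -3/5,  q(x) = -x^2 - 3x + 3/5.
Indicial equation: r(r-1) + (-3/5) r + (3/5) = 0 -> roots r_1 = 1, r_2 = 3/5.
Take r = r_1 = 1. Let y(x) = x^r sum_{n>=0} a_n x^n with a_0 = 1.
Substitute y = x^r sum a_n x^n and match x^{r+n}. The recurrence is
  D(n) a_n - 3 a_{n-1} - 1 a_{n-2} = 0,  where D(n) = (r+n)(r+n-1) + (-3/5)(r+n) + (3/5).
  a_n = [3 a_{n-1} + 1 a_{n-2}] / D(n).
Since the indicial polynomial factors as (r - r_1)(r - r_2), D(n) = (r_1 + n - r_1)(r_1 + n - r_2) = n(n + 2/5).
Evaluating step by step (a_0 = 1):
  n = 1: D(1) = 1(1 + 2/5) = 7/5; numerator = 3(1) = 3; a_1 = (3)/(7/5) = 15/7
  n = 2: D(2) = 2(2 + 2/5) = 24/5; numerator = 3(15/7) + 1(1) = 52/7; a_2 = (52/7)/(24/5) = 65/42
  n = 3: D(3) = 3(3 + 2/5) = 51/5; numerator = 3(65/42) + 1(15/7) = 95/14; a_3 = (95/14)/(51/5) = 475/714
  n = 4: D(4) = 4(4 + 2/5) = 88/5; numerator = 3(475/714) + 1(65/42) = 1265/357; a_4 = (1265/357)/(88/5) = 575/2856
  n = 5: D(5) = 5(5 + 2/5) = 27; numerator = 3(575/2856) + 1(475/714) = 3625/2856; a_5 = (3625/2856)/(27) = 3625/77112
  n = 6: D(6) = 6(6 + 2/5) = 192/5; numerator = 3(3625/77112) + 1(575/2856) = 1100/3213; a_6 = (1100/3213)/(192/5) = 1375/154224

r = 1; a_0 = 1; a_1 = 15/7; a_2 = 65/42; a_3 = 475/714; a_4 = 575/2856; a_5 = 3625/77112; a_6 = 1375/154224


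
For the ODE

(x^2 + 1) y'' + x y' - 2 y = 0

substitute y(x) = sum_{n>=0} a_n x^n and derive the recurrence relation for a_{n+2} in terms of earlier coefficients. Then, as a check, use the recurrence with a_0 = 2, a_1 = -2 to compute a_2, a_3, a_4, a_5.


Substitute y = sum_n a_n x^n.
(1 + 1 x^2) y'' contributes (n+2)(n+1) a_{n+2} + n(n-1) a_n at x^n.
x y'(x) contributes n a_n at x^n.
-2 y(x) contributes -2 a_n at x^n.
Matching x^n: (n+2)(n+1) a_{n+2} + (n(n-1) + n - 2) a_n = 0.
Thus a_{n+2} = (-n(n-1) - n + 2) / ((n+1)(n+2)) * a_n.

Check with a_0 = 2, a_1 = -2 (apply the recurrence for n = 0, 1, 2, 3): a_0 = 2, a_1 = -2, a_2 = 2, a_3 = -1/3, a_4 = -1/3, a_5 = 7/60.

a_(n+2) = (-n(n-1) - n + 2) / ((n+1)(n+2)) * a_n; check: a_0 = 2, a_1 = -2, a_2 = 2, a_3 = -1/3, a_4 = -1/3, a_5 = 7/60


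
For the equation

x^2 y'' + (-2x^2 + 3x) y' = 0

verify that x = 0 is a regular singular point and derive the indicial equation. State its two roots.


Divide by x^2 to reach normal form y'' + P_1(x) y' + P_2(x) y = 0 with P_1(x) = -2 + 3/x and P_2(x) = 0.
x = 0 is a singular point because the y'-coefficient -2 + 3/x has a pole at x = 0.
It is a regular singular point because x P_1(x) = p(x) = 3 - 2x and x^2 P_2(x) = q(x) = 0 are polynomials, hence analytic at x = 0.
p(0) = 3,  q(0) = 0.
Indicial equation: r(r-1) + p(0) r + q(0) = 0, i.e. r^2 + (p(0) - 1) r + q(0) = 0, i.e. r^2 + 2 r = 0.
Discriminant: (2)^2 - 4(0) = 4, so r = (-2 ± 2)/2.
Solving: r_1 = 0, r_2 = -2.

indicial: r^2 + 2 r = 0; roots r_1 = 0, r_2 = -2


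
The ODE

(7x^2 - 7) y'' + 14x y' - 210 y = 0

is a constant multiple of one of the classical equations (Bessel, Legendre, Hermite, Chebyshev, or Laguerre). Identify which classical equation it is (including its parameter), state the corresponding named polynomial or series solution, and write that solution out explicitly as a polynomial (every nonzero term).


All three coefficients share the factor -7; dividing through by -7 gives  (1 - x^2) y'' - 2x y' + 30 y = 0.
This matches the Legendre equation (1 - x^2) y'' - 2x y' + n(n+1) y = 0 (note the -2x y' term) with n(n+1) = 30, so n = 5; the polynomial solution is P_5(x).
With y = sum_k a_k x^k, matching x^k gives (k+2)(k+1) a_{k+2} = [k(k+1) - n(n+1)] a_k = (k - 5)(k + 6) a_k. The right side vanishes at k = 5, so the series with the parity of 5 terminates at degree 5.
Standard normalization (P_n(1) = 1): leading coefficient (2n)!/(2^n (n!)^2) = 3628800/(32*14400) = 63/8, so a_5 = 63/8. Work downward with a_k = (k+1)(k+2) a_{k+2} / ((k - 5)(k + 6)):
  a_3 = (4)(5)(63/8) / ((3 - 5)(3 + 6)) = (315/2)/(-18) = -35/4
  a_1 = (2)(3)(-35/4) / ((1 - 5)(1 + 6)) = (-105/2)/(-28) = 15/8
Hence P_5(x) = 63 x^5/8 - 35 x^3/4 + 15 x/8.

P_5(x); series = 63 x^5/8 - 35 x^3/4 + 15 x/8


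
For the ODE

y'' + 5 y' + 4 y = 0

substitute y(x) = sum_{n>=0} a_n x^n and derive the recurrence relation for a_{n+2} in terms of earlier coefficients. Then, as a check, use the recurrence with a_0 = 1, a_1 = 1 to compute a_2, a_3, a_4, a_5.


Substitute y = sum_n a_n x^n.
y''(x) has coefficient (n+2)(n+1) a_{n+2} at x^n;
5 y'(x) has coefficient 5 (n+1) a_{n+1} at x^n;
4 y(x) has coefficient 4 a_n at x^n.
Matching x^n: (n+2)(n+1) a_{n+2} + 5 (n+1) a_{n+1} + 4 a_n = 0.
Thus a_{n+2} = [-5 (n+1) a_{n+1} - 4 a_n] / ((n+1)(n+2)).

Check with a_0 = 1, a_1 = 1 (apply the recurrence for n = 0, 1, 2, 3): a_0 = 1, a_1 = 1, a_2 = -9/2, a_3 = 41/6, a_4 = -169/24, a_5 = 227/40.

a_(n+2) = [-5 (n+1) a_(n+1) - 4 a_n] / ((n+1)(n+2)); check: a_0 = 1, a_1 = 1, a_2 = -9/2, a_3 = 41/6, a_4 = -169/24, a_5 = 227/40


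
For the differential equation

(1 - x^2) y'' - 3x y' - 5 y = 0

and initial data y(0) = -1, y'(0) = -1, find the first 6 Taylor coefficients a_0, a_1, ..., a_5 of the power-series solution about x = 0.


Ansatz: y(x) = sum_{n>=0} a_n x^n, so y'(x) = sum_{n>=1} n a_n x^(n-1) and y''(x) = sum_{n>=2} n(n-1) a_n x^(n-2).
Substitute into P(x) y'' + Q(x) y' + R(x) y = 0 with P(x) = 1 - x^2, Q(x) = -3x, R(x) = -5, and match powers of x.
Initial conditions: a_0 = -1, a_1 = -1.
Setting the coefficient of each power of x to zero and solving order by order (substituting the coefficients already found):
  x^0: 2 a_2 - 5 a_0 = 0  ->  2 a_2 = 5 a_0 = -5  ->  a_2 = -5/2
  x^1: 6 a_3 - 8 a_1 = 0  ->  6 a_3 = 8 a_1 = -8  ->  a_3 = -4/3
  x^2: 12 a_4 - 13 a_2 = 0  ->  12 a_4 = 13 a_2 = -65/2  ->  a_4 = -65/24
  x^3: 20 a_5 - 20 a_3 = 0  ->  20 a_5 = 20 a_3 = -80/3  ->  a_5 = -4/3
Truncated series: y(x) = -1 - x - (5/2) x^2 - (4/3) x^3 - (65/24) x^4 - (4/3) x^5 + O(x^6).

a_0 = -1; a_1 = -1; a_2 = -5/2; a_3 = -4/3; a_4 = -65/24; a_5 = -4/3


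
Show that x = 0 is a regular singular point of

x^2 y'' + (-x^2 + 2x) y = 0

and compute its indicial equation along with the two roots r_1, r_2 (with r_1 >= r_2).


Divide by x^2 to reach normal form y'' + P_1(x) y' + P_2(x) y = 0 with P_1(x) = 0 and P_2(x) = -1 + 2/x.
x = 0 is a singular point because the y-coefficient -1 + 2/x has a pole at x = 0.
It is a regular singular point because x P_1(x) = p(x) = 0 and x^2 P_2(x) = q(x) = -x^2 + 2x are polynomials, hence analytic at x = 0.
p(0) = 0,  q(0) = 0.
Indicial equation: r(r-1) + p(0) r + q(0) = 0, i.e. r^2 + (p(0) - 1) r + q(0) = 0, i.e. r^2 - 1 r = 0.
Discriminant: (-1)^2 - 4(0) = 1, so r = (1 ± 1)/2.
Solving: r_1 = 1, r_2 = 0.

indicial: r^2 - 1 r = 0; roots r_1 = 1, r_2 = 0


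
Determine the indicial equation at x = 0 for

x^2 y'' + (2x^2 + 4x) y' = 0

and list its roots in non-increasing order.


Divide by x^2 to reach normal form y'' + P_1(x) y' + P_2(x) y = 0 with P_1(x) = 2 + 4/x and P_2(x) = 0.
x = 0 is a singular point because the y'-coefficient 2 + 4/x has a pole at x = 0.
It is a regular singular point because x P_1(x) = p(x) = 2x + 4 and x^2 P_2(x) = q(x) = 0 are polynomials, hence analytic at x = 0.
p(0) = 4,  q(0) = 0.
Indicial equation: r(r-1) + p(0) r + q(0) = 0, i.e. r^2 + (p(0) - 1) r + q(0) = 0, i.e. r^2 + 3 r = 0.
Discriminant: (3)^2 - 4(0) = 9, so r = (-3 ± 3)/2.
Solving: r_1 = 0, r_2 = -3.

indicial: r^2 + 3 r = 0; roots r_1 = 0, r_2 = -3


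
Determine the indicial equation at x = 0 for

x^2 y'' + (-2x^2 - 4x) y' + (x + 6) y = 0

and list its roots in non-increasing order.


Divide by x^2 to reach normal form y'' + P_1(x) y' + P_2(x) y = 0 with P_1(x) = -2 - 4/x and P_2(x) = 1/x + 6/x^2.
x = 0 is a singular point because the y'-coefficient -2 - 4/x has a pole at x = 0 and the y-coefficient 1/x + 6/x^2 has a pole at x = 0.
It is a regular singular point because x P_1(x) = p(x) = -2x - 4 and x^2 P_2(x) = q(x) = x + 6 are polynomials, hence analytic at x = 0.
p(0) = -4,  q(0) = 6.
Indicial equation: r(r-1) + p(0) r + q(0) = 0, i.e. r^2 + (p(0) - 1) r + q(0) = 0, i.e. r^2 - 5 r + 6 = 0.
Discriminant: (-5)^2 - 4(6) = 1, so r = (5 ± 1)/2.
Solving: r_1 = 3, r_2 = 2.

indicial: r^2 - 5 r + 6 = 0; roots r_1 = 3, r_2 = 2


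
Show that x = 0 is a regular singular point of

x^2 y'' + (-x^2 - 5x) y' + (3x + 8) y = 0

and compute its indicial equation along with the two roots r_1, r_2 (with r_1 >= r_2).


Divide by x^2 to reach normal form y'' + P_1(x) y' + P_2(x) y = 0 with P_1(x) = -1 - 5/x and P_2(x) = 3/x + 8/x^2.
x = 0 is a singular point because the y'-coefficient -1 - 5/x has a pole at x = 0 and the y-coefficient 3/x + 8/x^2 has a pole at x = 0.
It is a regular singular point because x P_1(x) = p(x) = -x - 5 and x^2 P_2(x) = q(x) = 3x + 8 are polynomials, hence analytic at x = 0.
p(0) = -5,  q(0) = 8.
Indicial equation: r(r-1) + p(0) r + q(0) = 0, i.e. r^2 + (p(0) - 1) r + q(0) = 0, i.e. r^2 - 6 r + 8 = 0.
Discriminant: (-6)^2 - 4(8) = 4, so r = (6 ± 2)/2.
Solving: r_1 = 4, r_2 = 2.

indicial: r^2 - 6 r + 8 = 0; roots r_1 = 4, r_2 = 2


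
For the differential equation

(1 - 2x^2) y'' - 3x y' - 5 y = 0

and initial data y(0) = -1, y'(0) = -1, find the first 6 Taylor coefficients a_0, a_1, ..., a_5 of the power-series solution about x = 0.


Ansatz: y(x) = sum_{n>=0} a_n x^n, so y'(x) = sum_{n>=1} n a_n x^(n-1) and y''(x) = sum_{n>=2} n(n-1) a_n x^(n-2).
Substitute into P(x) y'' + Q(x) y' + R(x) y = 0 with P(x) = 1 - 2x^2, Q(x) = -3x, R(x) = -5, and match powers of x.
Initial conditions: a_0 = -1, a_1 = -1.
Setting the coefficient of each power of x to zero and solving order by order (substituting the coefficients already found):
  x^0: 2 a_2 - 5 a_0 = 0  ->  2 a_2 = 5 a_0 = -5  ->  a_2 = -5/2
  x^1: 6 a_3 - 8 a_1 = 0  ->  6 a_3 = 8 a_1 = -8  ->  a_3 = -4/3
  x^2: 12 a_4 - 15 a_2 = 0  ->  12 a_4 = 15 a_2 = -75/2  ->  a_4 = -25/8
  x^3: 20 a_5 - 26 a_3 = 0  ->  20 a_5 = 26 a_3 = -104/3  ->  a_5 = -26/15
Truncated series: y(x) = -1 - x - (5/2) x^2 - (4/3) x^3 - (25/8) x^4 - (26/15) x^5 + O(x^6).

a_0 = -1; a_1 = -1; a_2 = -5/2; a_3 = -4/3; a_4 = -25/8; a_5 = -26/15
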